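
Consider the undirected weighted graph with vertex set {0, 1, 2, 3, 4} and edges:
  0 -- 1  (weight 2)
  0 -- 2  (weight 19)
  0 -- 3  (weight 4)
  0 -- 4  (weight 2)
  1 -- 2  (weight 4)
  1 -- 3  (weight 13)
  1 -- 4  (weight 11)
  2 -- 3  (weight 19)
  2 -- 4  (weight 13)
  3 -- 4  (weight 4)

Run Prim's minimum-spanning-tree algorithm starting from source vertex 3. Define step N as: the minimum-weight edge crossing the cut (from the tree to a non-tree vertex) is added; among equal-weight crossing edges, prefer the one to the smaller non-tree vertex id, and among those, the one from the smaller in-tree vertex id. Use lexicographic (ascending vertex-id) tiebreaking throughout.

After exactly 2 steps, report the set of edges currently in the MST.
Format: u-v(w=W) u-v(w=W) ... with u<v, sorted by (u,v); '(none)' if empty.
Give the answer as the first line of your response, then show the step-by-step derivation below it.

0-1(w=2) 0-3(w=4)

step 1: add edge 0-3 (w=4); MST = {0-3(w=4)}
step 2: add edge 0-1 (w=2); MST = {0-1(w=2) 0-3(w=4)}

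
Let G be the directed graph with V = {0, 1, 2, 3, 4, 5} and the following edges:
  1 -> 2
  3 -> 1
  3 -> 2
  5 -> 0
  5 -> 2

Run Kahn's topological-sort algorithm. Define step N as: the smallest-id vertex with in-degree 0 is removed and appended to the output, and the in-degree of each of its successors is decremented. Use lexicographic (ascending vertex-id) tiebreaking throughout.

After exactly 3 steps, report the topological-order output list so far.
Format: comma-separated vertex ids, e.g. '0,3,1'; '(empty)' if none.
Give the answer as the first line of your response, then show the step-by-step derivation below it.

3,1,4

step 1: output 3; order=[3]; indeg=(1,0,2,0,0,0)
step 2: output 1; order=[3,1]; indeg=(1,0,1,0,0,0)
step 3: output 4; order=[3,1,4]; indeg=(1,0,1,0,0,0)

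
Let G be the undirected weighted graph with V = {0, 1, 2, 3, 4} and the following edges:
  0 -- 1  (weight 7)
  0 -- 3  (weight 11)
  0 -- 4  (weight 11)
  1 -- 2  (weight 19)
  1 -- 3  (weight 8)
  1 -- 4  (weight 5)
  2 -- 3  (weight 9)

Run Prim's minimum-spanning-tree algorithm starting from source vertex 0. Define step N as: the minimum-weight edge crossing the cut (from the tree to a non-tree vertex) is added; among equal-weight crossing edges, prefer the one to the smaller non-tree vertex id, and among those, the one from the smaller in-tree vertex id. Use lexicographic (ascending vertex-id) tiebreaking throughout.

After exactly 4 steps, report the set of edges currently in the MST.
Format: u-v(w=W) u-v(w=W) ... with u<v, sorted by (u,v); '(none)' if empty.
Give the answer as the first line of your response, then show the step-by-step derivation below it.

0-1(w=7) 1-3(w=8) 1-4(w=5) 2-3(w=9)

step 1: add edge 0-1 (w=7); MST = {0-1(w=7)}
step 2: add edge 1-4 (w=5); MST = {0-1(w=7) 1-4(w=5)}
step 3: add edge 1-3 (w=8); MST = {0-1(w=7) 1-3(w=8) 1-4(w=5)}
step 4: add edge 2-3 (w=9); MST = {0-1(w=7) 1-3(w=8) 1-4(w=5) 2-3(w=9)}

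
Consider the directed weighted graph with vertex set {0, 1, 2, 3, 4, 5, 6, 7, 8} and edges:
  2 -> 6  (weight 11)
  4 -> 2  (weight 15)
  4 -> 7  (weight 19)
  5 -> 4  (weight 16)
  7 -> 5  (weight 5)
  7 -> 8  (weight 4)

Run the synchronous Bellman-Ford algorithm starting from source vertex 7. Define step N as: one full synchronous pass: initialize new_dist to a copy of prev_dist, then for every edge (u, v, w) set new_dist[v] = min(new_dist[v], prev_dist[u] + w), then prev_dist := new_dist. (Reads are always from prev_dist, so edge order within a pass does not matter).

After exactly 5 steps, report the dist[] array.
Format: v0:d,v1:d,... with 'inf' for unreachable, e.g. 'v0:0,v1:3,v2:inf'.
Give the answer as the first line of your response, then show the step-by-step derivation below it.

v0:inf,v1:inf,v2:36,v3:inf,v4:21,v5:5,v6:47,v7:0,v8:4

step 1: dist = v0:inf,v1:inf,v2:inf,v3:inf,v4:inf,v5:5,v6:inf,v7:0,v8:4
step 2: dist = v0:inf,v1:inf,v2:inf,v3:inf,v4:21,v5:5,v6:inf,v7:0,v8:4
step 3: dist = v0:inf,v1:inf,v2:36,v3:inf,v4:21,v5:5,v6:inf,v7:0,v8:4
step 4: dist = v0:inf,v1:inf,v2:36,v3:inf,v4:21,v5:5,v6:47,v7:0,v8:4
step 5: dist = v0:inf,v1:inf,v2:36,v3:inf,v4:21,v5:5,v6:47,v7:0,v8:4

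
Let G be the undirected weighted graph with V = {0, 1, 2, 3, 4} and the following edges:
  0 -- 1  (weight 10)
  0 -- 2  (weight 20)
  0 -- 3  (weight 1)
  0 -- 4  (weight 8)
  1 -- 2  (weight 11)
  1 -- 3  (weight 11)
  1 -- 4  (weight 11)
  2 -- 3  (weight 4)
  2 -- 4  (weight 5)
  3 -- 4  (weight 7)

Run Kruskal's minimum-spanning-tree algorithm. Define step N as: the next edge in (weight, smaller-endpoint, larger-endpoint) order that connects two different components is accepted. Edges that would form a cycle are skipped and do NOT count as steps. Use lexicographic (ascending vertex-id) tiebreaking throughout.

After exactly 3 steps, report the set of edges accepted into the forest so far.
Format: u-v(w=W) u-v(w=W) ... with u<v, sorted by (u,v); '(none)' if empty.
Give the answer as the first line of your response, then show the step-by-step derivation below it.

0-3(w=1) 2-3(w=4) 2-4(w=5)

step 1: add edge 0-3 (w=1); MST = {0-3(w=1)}
step 2: add edge 2-3 (w=4); MST = {0-3(w=1) 2-3(w=4)}
step 3: add edge 2-4 (w=5); MST = {0-3(w=1) 2-3(w=4) 2-4(w=5)}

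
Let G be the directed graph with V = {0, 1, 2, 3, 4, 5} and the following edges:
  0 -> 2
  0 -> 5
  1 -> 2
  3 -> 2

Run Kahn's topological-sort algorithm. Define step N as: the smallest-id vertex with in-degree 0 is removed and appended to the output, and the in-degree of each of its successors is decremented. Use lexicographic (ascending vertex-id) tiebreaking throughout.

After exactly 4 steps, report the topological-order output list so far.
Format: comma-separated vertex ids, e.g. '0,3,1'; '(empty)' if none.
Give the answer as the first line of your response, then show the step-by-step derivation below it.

0,1,3,2

step 1: output 0; order=[0]; indeg=(0,0,2,0,0,0)
step 2: output 1; order=[0,1]; indeg=(0,0,1,0,0,0)
step 3: output 3; order=[0,1,3]; indeg=(0,0,0,0,0,0)
step 4: output 2; order=[0,1,3,2]; indeg=(0,0,0,0,0,0)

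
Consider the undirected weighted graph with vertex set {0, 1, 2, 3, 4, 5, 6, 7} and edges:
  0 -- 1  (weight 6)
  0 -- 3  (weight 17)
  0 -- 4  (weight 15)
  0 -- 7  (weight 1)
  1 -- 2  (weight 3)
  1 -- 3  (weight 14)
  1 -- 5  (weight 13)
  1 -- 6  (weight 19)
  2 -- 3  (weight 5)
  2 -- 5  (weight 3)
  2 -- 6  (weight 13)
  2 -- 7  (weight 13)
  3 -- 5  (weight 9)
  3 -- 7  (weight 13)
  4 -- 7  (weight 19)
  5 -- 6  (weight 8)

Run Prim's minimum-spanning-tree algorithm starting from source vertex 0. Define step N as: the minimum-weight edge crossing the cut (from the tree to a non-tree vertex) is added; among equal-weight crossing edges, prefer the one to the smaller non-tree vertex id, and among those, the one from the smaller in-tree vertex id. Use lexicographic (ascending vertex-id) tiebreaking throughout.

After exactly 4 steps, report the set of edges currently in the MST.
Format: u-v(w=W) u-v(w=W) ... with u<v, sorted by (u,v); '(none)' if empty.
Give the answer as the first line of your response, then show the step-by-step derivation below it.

0-1(w=6) 0-7(w=1) 1-2(w=3) 2-5(w=3)

step 1: add edge 0-7 (w=1); MST = {0-7(w=1)}
step 2: add edge 0-1 (w=6); MST = {0-1(w=6) 0-7(w=1)}
step 3: add edge 1-2 (w=3); MST = {0-1(w=6) 0-7(w=1) 1-2(w=3)}
step 4: add edge 2-5 (w=3); MST = {0-1(w=6) 0-7(w=1) 1-2(w=3) 2-5(w=3)}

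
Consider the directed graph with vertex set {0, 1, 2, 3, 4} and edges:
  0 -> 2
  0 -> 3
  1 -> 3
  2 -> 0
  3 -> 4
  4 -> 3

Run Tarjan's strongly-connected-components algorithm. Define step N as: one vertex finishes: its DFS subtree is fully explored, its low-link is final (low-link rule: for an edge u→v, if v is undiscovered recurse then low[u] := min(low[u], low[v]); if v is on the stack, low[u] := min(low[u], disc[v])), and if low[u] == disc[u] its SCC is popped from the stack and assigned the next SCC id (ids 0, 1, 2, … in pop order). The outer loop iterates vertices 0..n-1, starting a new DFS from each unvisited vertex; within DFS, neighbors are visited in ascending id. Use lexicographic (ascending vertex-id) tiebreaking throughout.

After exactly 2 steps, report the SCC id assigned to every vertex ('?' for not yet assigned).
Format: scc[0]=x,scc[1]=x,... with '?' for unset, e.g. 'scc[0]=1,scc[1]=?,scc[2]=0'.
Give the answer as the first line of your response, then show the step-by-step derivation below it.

scc[0]=?,scc[1]=?,scc[2]=?,scc[3]=?,scc[4]=?

step 1: low=(low[0]=0,low[1]=?,low[2]=0,low[3]=?,low[4]=?); scc=(scc[0]=?,scc[1]=?,scc[2]=?,scc[3]=?,scc[4]=?)
step 2: low=(low[0]=0,low[1]=?,low[2]=0,low[3]=2,low[4]=2); scc=(scc[0]=?,scc[1]=?,scc[2]=?,scc[3]=?,scc[4]=?)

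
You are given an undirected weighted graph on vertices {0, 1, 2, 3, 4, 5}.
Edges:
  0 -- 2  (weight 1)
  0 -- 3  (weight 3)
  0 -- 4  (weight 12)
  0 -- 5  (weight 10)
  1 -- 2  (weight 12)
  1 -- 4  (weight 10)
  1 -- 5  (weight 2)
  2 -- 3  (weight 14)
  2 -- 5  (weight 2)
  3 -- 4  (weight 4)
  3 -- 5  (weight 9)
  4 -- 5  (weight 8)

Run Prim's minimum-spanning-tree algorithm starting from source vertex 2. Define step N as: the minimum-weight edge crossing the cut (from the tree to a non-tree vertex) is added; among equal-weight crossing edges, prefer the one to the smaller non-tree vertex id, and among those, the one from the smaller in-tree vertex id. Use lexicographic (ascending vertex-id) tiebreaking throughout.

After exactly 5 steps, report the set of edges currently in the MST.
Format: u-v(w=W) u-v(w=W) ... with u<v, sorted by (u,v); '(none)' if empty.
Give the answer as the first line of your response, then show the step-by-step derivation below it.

0-2(w=1) 0-3(w=3) 1-5(w=2) 2-5(w=2) 3-4(w=4)

step 1: add edge 0-2 (w=1); MST = {0-2(w=1)}
step 2: add edge 2-5 (w=2); MST = {0-2(w=1) 2-5(w=2)}
step 3: add edge 1-5 (w=2); MST = {0-2(w=1) 1-5(w=2) 2-5(w=2)}
step 4: add edge 0-3 (w=3); MST = {0-2(w=1) 0-3(w=3) 1-5(w=2) 2-5(w=2)}
step 5: add edge 3-4 (w=4); MST = {0-2(w=1) 0-3(w=3) 1-5(w=2) 2-5(w=2) 3-4(w=4)}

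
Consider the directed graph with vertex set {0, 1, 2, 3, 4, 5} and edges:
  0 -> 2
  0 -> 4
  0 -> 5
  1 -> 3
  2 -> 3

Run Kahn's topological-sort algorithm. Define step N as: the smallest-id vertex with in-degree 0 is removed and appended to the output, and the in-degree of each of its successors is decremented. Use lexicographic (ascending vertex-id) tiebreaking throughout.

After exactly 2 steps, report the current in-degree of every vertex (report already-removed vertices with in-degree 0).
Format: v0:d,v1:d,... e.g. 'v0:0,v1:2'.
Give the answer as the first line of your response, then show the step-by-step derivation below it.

v0:0,v1:0,v2:0,v3:1,v4:0,v5:0

step 1: output 0; order=[0]; indeg=(0,0,0,2,0,0)
step 2: output 1; order=[0,1]; indeg=(0,0,0,1,0,0)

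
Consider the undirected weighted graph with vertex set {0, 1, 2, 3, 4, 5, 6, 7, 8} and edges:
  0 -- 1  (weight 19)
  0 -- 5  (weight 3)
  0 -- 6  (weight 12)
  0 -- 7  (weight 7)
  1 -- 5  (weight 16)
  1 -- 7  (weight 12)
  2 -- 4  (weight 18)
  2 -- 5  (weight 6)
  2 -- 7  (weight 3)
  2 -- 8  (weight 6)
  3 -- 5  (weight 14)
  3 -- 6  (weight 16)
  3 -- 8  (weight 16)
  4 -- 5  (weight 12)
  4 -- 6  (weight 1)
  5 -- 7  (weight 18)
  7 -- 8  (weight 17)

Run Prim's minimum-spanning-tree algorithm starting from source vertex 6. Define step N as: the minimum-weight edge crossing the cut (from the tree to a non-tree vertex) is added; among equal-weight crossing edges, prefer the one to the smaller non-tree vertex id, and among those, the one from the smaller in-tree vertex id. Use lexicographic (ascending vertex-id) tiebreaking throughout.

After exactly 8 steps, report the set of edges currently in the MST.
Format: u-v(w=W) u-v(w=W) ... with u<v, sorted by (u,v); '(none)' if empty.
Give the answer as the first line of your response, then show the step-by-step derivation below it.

0-5(w=3) 0-6(w=12) 1-7(w=12) 2-5(w=6) 2-7(w=3) 2-8(w=6) 3-5(w=14) 4-6(w=1)

step 1: add edge 4-6 (w=1); MST = {4-6(w=1)}
step 2: add edge 0-6 (w=12); MST = {0-6(w=12) 4-6(w=1)}
step 3: add edge 0-5 (w=3); MST = {0-5(w=3) 0-6(w=12) 4-6(w=1)}
step 4: add edge 2-5 (w=6); MST = {0-5(w=3) 0-6(w=12) 2-5(w=6) 4-6(w=1)}
step 5: add edge 2-7 (w=3); MST = {0-5(w=3) 0-6(w=12) 2-5(w=6) 2-7(w=3) 4-6(w=1)}
step 6: add edge 2-8 (w=6); MST = {0-5(w=3) 0-6(w=12) 2-5(w=6) 2-7(w=3) 2-8(w=6) 4-6(w=1)}
step 7: add edge 1-7 (w=12); MST = {0-5(w=3) 0-6(w=12) 1-7(w=12) 2-5(w=6) 2-7(w=3) 2-8(w=6) 4-6(w=1)}
step 8: add edge 3-5 (w=14); MST = {0-5(w=3) 0-6(w=12) 1-7(w=12) 2-5(w=6) 2-7(w=3) 2-8(w=6) 3-5(w=14) 4-6(w=1)}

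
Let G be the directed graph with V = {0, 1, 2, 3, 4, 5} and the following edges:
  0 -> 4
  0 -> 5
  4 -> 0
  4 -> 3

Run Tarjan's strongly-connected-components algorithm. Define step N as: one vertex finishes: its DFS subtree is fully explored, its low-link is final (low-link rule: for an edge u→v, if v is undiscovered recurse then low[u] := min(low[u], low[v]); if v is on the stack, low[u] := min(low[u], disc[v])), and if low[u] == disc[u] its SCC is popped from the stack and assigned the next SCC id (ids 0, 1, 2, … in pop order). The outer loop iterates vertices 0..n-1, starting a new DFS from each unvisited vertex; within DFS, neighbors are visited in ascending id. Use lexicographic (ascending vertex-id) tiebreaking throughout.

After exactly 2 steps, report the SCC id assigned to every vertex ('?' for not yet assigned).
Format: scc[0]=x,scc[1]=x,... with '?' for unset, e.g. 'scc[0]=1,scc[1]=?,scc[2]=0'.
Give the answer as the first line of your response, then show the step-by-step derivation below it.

scc[0]=?,scc[1]=?,scc[2]=?,scc[3]=0,scc[4]=?,scc[5]=?

step 1: low=(low[0]=0,low[1]=?,low[2]=?,low[3]=2,low[4]=0,low[5]=?); scc=(scc[0]=?,scc[1]=?,scc[2]=?,scc[3]=0,scc[4]=?,scc[5]=?)
step 2: low=(low[0]=0,low[1]=?,low[2]=?,low[3]=2,low[4]=0,low[5]=?); scc=(scc[0]=?,scc[1]=?,scc[2]=?,scc[3]=0,scc[4]=?,scc[5]=?)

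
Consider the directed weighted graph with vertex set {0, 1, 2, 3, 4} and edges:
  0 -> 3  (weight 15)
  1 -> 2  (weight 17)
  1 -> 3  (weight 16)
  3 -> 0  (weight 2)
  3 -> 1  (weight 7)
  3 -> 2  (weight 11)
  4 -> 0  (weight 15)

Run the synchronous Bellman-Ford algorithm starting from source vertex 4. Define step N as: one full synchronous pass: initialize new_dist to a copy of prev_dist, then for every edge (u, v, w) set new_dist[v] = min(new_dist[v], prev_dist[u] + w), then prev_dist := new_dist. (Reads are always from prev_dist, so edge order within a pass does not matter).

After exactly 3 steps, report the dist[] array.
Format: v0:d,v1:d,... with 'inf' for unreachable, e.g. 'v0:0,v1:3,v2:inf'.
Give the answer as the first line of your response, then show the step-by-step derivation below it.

v0:15,v1:37,v2:41,v3:30,v4:0

step 1: dist = v0:15,v1:inf,v2:inf,v3:inf,v4:0
step 2: dist = v0:15,v1:inf,v2:inf,v3:30,v4:0
step 3: dist = v0:15,v1:37,v2:41,v3:30,v4:0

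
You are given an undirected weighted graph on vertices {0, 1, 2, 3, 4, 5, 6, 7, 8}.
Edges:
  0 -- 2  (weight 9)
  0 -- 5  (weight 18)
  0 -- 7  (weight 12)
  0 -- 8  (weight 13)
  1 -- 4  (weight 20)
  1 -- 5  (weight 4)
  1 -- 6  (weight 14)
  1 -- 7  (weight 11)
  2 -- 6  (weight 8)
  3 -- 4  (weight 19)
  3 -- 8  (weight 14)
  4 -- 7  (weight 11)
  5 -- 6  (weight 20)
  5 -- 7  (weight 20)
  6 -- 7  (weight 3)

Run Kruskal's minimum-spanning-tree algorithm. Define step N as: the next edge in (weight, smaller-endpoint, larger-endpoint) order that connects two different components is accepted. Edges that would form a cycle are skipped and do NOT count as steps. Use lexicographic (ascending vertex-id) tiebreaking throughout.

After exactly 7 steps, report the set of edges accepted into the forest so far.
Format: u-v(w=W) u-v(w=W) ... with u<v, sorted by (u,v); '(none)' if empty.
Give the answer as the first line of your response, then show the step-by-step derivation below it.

0-2(w=9) 0-8(w=13) 1-5(w=4) 1-7(w=11) 2-6(w=8) 4-7(w=11) 6-7(w=3)

step 1: add edge 6-7 (w=3); MST = {6-7(w=3)}
step 2: add edge 1-5 (w=4); MST = {1-5(w=4) 6-7(w=3)}
step 3: add edge 2-6 (w=8); MST = {1-5(w=4) 2-6(w=8) 6-7(w=3)}
step 4: add edge 0-2 (w=9); MST = {0-2(w=9) 1-5(w=4) 2-6(w=8) 6-7(w=3)}
step 5: add edge 1-7 (w=11); MST = {0-2(w=9) 1-5(w=4) 1-7(w=11) 2-6(w=8) 6-7(w=3)}
step 6: add edge 4-7 (w=11); MST = {0-2(w=9) 1-5(w=4) 1-7(w=11) 2-6(w=8) 4-7(w=11) 6-7(w=3)}
step 7: add edge 0-8 (w=13); MST = {0-2(w=9) 0-8(w=13) 1-5(w=4) 1-7(w=11) 2-6(w=8) 4-7(w=11) 6-7(w=3)}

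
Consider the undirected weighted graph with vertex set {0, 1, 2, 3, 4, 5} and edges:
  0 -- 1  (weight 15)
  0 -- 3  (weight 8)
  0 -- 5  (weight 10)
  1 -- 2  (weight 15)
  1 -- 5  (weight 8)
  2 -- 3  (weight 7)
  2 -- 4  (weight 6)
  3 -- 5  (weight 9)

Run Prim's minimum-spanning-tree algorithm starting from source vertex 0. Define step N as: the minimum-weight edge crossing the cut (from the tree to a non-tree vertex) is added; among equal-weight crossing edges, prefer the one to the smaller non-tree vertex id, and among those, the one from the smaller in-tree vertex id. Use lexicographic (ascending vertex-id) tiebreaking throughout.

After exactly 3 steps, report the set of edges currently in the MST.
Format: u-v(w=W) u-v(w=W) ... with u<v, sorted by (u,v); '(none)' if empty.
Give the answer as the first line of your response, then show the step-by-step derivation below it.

0-3(w=8) 2-3(w=7) 2-4(w=6)

step 1: add edge 0-3 (w=8); MST = {0-3(w=8)}
step 2: add edge 2-3 (w=7); MST = {0-3(w=8) 2-3(w=7)}
step 3: add edge 2-4 (w=6); MST = {0-3(w=8) 2-3(w=7) 2-4(w=6)}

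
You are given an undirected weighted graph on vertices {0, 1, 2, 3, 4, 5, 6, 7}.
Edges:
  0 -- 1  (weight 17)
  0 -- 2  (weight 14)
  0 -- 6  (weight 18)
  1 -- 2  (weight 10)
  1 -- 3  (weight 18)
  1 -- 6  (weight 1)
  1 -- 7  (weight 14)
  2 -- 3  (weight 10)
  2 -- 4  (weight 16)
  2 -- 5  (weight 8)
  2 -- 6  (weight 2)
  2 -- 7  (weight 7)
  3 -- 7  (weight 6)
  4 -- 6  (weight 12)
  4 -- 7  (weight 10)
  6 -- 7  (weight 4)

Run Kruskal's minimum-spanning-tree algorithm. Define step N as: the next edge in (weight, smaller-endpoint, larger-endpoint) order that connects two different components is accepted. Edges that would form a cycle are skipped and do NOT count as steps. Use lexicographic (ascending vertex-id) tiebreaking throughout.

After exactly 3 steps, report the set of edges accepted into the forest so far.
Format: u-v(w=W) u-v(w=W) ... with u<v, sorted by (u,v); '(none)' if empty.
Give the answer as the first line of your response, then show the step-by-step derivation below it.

1-6(w=1) 2-6(w=2) 6-7(w=4)

step 1: add edge 1-6 (w=1); MST = {1-6(w=1)}
step 2: add edge 2-6 (w=2); MST = {1-6(w=1) 2-6(w=2)}
step 3: add edge 6-7 (w=4); MST = {1-6(w=1) 2-6(w=2) 6-7(w=4)}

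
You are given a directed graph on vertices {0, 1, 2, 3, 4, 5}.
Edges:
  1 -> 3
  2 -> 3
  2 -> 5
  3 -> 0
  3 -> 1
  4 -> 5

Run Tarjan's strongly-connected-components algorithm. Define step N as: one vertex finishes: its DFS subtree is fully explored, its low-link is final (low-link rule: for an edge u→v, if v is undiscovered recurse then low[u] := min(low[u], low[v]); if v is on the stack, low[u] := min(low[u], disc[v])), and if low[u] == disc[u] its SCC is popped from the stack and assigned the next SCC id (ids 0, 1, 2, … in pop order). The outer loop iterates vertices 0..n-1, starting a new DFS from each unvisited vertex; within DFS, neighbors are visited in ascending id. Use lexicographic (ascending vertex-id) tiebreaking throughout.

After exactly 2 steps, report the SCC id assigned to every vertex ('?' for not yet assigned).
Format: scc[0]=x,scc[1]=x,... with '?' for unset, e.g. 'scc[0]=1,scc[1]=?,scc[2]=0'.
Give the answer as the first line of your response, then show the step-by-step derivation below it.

scc[0]=0,scc[1]=?,scc[2]=?,scc[3]=?,scc[4]=?,scc[5]=?

step 1: low=(low[0]=0,low[1]=?,low[2]=?,low[3]=?,low[4]=?,low[5]=?); scc=(scc[0]=0,scc[1]=?,scc[2]=?,scc[3]=?,scc[4]=?,scc[5]=?)
step 2: low=(low[0]=0,low[1]=1,low[2]=?,low[3]=1,low[4]=?,low[5]=?); scc=(scc[0]=0,scc[1]=?,scc[2]=?,scc[3]=?,scc[4]=?,scc[5]=?)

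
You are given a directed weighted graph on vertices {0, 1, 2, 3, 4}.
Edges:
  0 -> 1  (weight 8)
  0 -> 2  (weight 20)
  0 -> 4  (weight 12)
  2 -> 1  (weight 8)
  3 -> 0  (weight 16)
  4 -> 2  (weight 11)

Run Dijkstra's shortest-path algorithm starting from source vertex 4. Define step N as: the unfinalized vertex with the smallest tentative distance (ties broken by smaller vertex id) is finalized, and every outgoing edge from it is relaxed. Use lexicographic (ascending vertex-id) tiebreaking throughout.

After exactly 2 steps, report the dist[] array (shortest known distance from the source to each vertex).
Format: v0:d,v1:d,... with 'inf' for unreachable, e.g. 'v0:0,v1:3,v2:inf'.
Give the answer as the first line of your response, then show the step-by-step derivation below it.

v0:inf,v1:19,v2:11,v3:inf,v4:0

step 1: dist = v0:inf,v1:inf,v2:11,v3:inf,v4:0
step 2: dist = v0:inf,v1:19,v2:11,v3:inf,v4:0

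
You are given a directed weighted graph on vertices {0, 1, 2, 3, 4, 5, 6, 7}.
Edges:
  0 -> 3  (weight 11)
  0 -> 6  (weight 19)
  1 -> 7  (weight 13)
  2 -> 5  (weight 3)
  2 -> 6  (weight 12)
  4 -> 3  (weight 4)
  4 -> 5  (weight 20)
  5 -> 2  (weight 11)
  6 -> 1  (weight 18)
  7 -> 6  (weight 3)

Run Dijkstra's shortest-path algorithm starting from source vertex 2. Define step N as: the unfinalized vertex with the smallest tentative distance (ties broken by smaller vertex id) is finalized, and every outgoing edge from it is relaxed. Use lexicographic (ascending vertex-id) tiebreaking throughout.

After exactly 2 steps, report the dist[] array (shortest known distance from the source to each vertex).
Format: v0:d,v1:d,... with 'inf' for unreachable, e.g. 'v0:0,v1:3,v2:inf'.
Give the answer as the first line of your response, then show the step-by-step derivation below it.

v0:inf,v1:inf,v2:0,v3:inf,v4:inf,v5:3,v6:12,v7:inf

step 1: dist = v0:inf,v1:inf,v2:0,v3:inf,v4:inf,v5:3,v6:12,v7:inf
step 2: dist = v0:inf,v1:inf,v2:0,v3:inf,v4:inf,v5:3,v6:12,v7:inf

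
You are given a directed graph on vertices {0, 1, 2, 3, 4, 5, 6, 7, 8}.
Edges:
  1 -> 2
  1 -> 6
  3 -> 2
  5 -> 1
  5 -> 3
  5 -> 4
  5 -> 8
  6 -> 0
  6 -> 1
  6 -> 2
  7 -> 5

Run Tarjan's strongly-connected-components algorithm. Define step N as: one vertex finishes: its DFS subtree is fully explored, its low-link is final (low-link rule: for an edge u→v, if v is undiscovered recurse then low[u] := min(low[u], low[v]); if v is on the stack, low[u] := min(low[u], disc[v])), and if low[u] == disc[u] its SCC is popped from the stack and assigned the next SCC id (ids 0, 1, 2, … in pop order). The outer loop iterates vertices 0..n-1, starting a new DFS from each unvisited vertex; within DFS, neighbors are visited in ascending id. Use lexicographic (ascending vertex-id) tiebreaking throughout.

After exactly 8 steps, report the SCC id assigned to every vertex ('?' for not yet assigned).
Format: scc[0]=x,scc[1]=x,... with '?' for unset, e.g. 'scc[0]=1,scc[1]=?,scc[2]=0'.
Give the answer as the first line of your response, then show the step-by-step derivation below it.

scc[0]=0,scc[1]=2,scc[2]=1,scc[3]=3,scc[4]=4,scc[5]=6,scc[6]=2,scc[7]=?,scc[8]=5

step 1: low=(low[0]=0,low[1]=?,low[2]=?,low[3]=?,low[4]=?,low[5]=?,low[6]=?,low[7]=?,low[8]=?); scc=(scc[0]=0,scc[1]=?,scc[2]=?,scc[3]=?,scc[4]=?,scc[5]=?,scc[6]=?,scc[7]=?,scc[8]=?)
step 2: low=(low[0]=0,low[1]=1,low[2]=2,low[3]=?,low[4]=?,low[5]=?,low[6]=?,low[7]=?,low[8]=?); scc=(scc[0]=0,scc[1]=?,scc[2]=1,scc[3]=?,scc[4]=?,scc[5]=?,scc[6]=?,scc[7]=?,scc[8]=?)
step 3: low=(low[0]=0,low[1]=1,low[2]=2,low[3]=?,low[4]=?,low[5]=?,low[6]=1,low[7]=?,low[8]=?); scc=(scc[0]=0,scc[1]=?,scc[2]=1,scc[3]=?,scc[4]=?,scc[5]=?,scc[6]=?,scc[7]=?,scc[8]=?)
step 4: low=(low[0]=0,low[1]=1,low[2]=2,low[3]=?,low[4]=?,low[5]=?,low[6]=1,low[7]=?,low[8]=?); scc=(scc[0]=0,scc[1]=2,scc[2]=1,scc[3]=?,scc[4]=?,scc[5]=?,scc[6]=2,scc[7]=?,scc[8]=?)
step 5: low=(low[0]=0,low[1]=1,low[2]=2,low[3]=4,low[4]=?,low[5]=?,low[6]=1,low[7]=?,low[8]=?); scc=(scc[0]=0,scc[1]=2,scc[2]=1,scc[3]=3,scc[4]=?,scc[5]=?,scc[6]=2,scc[7]=?,scc[8]=?)
step 6: low=(low[0]=0,low[1]=1,low[2]=2,low[3]=4,low[4]=5,low[5]=?,low[6]=1,low[7]=?,low[8]=?); scc=(scc[0]=0,scc[1]=2,scc[2]=1,scc[3]=3,scc[4]=4,scc[5]=?,scc[6]=2,scc[7]=?,scc[8]=?)
step 7: low=(low[0]=0,low[1]=1,low[2]=2,low[3]=4,low[4]=5,low[5]=6,low[6]=1,low[7]=?,low[8]=7); scc=(scc[0]=0,scc[1]=2,scc[2]=1,scc[3]=3,scc[4]=4,scc[5]=?,scc[6]=2,scc[7]=?,scc[8]=5)
step 8: low=(low[0]=0,low[1]=1,low[2]=2,low[3]=4,low[4]=5,low[5]=6,low[6]=1,low[7]=?,low[8]=7); scc=(scc[0]=0,scc[1]=2,scc[2]=1,scc[3]=3,scc[4]=4,scc[5]=6,scc[6]=2,scc[7]=?,scc[8]=5)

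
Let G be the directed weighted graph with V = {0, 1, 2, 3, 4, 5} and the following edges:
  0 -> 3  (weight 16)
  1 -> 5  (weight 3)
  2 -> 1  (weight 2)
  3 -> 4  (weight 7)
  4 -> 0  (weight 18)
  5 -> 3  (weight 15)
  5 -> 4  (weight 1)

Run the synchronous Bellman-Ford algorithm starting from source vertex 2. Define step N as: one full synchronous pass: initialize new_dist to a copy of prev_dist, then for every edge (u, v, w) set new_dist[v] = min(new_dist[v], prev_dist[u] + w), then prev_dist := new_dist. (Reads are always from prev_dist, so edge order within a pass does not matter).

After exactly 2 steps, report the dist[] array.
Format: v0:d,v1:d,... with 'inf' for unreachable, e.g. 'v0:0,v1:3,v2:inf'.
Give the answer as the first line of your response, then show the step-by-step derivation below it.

v0:inf,v1:2,v2:0,v3:inf,v4:inf,v5:5

step 1: dist = v0:inf,v1:2,v2:0,v3:inf,v4:inf,v5:inf
step 2: dist = v0:inf,v1:2,v2:0,v3:inf,v4:inf,v5:5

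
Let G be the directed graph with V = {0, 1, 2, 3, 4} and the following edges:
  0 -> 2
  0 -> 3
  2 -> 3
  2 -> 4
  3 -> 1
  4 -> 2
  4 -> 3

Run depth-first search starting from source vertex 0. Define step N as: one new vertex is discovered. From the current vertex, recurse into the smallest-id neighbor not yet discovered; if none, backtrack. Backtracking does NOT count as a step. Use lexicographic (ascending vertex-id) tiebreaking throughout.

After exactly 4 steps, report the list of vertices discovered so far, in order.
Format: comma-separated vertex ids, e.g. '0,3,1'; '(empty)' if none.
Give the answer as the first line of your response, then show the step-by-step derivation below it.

0,2,3,1

step 1: discover 0; path=0; order=0
step 2: discover 2; path=0>2; order=0,2
step 3: discover 3; path=0>2>3; order=0,2,3
step 4: discover 1; path=0>2>3>1; order=0,2,3,1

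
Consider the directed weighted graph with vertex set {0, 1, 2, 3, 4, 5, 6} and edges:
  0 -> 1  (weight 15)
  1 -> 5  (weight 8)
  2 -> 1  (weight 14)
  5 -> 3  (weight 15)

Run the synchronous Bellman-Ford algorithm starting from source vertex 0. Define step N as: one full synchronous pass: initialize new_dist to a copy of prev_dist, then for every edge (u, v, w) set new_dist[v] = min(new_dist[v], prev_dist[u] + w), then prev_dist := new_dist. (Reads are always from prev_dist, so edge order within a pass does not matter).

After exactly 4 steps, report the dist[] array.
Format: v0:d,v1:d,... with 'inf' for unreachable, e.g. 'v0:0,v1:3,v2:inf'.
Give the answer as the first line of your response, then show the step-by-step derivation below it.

v0:0,v1:15,v2:inf,v3:38,v4:inf,v5:23,v6:inf

step 1: dist = v0:0,v1:15,v2:inf,v3:inf,v4:inf,v5:inf,v6:inf
step 2: dist = v0:0,v1:15,v2:inf,v3:inf,v4:inf,v5:23,v6:inf
step 3: dist = v0:0,v1:15,v2:inf,v3:38,v4:inf,v5:23,v6:inf
step 4: dist = v0:0,v1:15,v2:inf,v3:38,v4:inf,v5:23,v6:inf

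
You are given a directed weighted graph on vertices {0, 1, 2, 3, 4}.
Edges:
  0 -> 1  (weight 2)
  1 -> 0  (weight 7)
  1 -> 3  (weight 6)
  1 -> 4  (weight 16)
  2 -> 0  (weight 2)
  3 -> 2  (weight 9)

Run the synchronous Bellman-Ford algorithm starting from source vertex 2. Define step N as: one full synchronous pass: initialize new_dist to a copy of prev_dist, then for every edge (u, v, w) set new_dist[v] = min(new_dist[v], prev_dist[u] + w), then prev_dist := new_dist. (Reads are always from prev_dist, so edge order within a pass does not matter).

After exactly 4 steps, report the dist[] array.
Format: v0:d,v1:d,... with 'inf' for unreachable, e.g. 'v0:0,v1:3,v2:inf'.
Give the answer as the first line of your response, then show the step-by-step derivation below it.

v0:2,v1:4,v2:0,v3:10,v4:20

step 1: dist = v0:2,v1:inf,v2:0,v3:inf,v4:inf
step 2: dist = v0:2,v1:4,v2:0,v3:inf,v4:inf
step 3: dist = v0:2,v1:4,v2:0,v3:10,v4:20
step 4: dist = v0:2,v1:4,v2:0,v3:10,v4:20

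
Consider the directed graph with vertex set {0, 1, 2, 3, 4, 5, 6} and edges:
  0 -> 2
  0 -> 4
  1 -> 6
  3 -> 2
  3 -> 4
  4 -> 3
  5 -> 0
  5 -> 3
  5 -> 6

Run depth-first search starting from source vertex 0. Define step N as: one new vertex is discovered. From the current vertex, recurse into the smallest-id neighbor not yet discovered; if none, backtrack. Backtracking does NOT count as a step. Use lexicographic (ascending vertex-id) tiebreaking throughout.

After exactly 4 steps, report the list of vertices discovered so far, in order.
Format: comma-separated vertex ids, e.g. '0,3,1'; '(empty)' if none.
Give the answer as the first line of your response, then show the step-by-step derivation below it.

0,2,4,3

step 1: discover 0; path=0; order=0
step 2: discover 2; path=0>2; order=0,2
step 3: discover 4; path=0>4; order=0,2,4
step 4: discover 3; path=0>4>3; order=0,2,4,3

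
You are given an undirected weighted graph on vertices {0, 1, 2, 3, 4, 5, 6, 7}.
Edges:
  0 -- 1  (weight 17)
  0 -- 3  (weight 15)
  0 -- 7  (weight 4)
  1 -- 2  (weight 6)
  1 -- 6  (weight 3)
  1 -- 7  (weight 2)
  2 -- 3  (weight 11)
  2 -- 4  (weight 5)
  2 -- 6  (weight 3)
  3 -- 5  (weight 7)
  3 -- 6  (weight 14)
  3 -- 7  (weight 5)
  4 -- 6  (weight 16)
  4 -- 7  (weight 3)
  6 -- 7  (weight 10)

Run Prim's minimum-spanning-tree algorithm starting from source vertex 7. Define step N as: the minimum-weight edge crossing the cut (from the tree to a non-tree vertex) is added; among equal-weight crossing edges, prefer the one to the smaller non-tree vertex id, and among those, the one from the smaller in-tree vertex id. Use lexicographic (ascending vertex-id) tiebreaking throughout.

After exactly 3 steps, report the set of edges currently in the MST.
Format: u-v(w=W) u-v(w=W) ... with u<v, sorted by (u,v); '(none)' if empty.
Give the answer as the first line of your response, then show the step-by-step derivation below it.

1-6(w=3) 1-7(w=2) 4-7(w=3)

step 1: add edge 1-7 (w=2); MST = {1-7(w=2)}
step 2: add edge 4-7 (w=3); MST = {1-7(w=2) 4-7(w=3)}
step 3: add edge 1-6 (w=3); MST = {1-6(w=3) 1-7(w=2) 4-7(w=3)}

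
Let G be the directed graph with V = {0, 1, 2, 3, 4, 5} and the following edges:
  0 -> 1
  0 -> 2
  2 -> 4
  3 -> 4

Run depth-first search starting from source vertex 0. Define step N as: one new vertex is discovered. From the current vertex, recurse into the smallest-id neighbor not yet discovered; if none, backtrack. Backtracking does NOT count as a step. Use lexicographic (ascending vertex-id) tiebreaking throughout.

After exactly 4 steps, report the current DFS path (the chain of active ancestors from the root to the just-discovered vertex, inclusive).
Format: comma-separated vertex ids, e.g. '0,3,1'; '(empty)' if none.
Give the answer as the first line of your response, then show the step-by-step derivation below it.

0,2,4

step 1: discover 0; path=0; order=0
step 2: discover 1; path=0>1; order=0,1
step 3: discover 2; path=0>2; order=0,1,2
step 4: discover 4; path=0>2>4; order=0,1,2,4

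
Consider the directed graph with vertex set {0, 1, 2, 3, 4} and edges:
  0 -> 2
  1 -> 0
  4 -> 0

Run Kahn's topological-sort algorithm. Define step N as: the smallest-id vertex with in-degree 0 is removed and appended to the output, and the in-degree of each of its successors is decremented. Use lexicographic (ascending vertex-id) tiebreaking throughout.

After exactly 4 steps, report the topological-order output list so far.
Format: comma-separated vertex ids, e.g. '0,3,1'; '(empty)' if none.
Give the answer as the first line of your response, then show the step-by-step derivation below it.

1,3,4,0

step 1: output 1; order=[1]; indeg=(1,0,1,0,0)
step 2: output 3; order=[1,3]; indeg=(1,0,1,0,0)
step 3: output 4; order=[1,3,4]; indeg=(0,0,1,0,0)
step 4: output 0; order=[1,3,4,0]; indeg=(0,0,0,0,0)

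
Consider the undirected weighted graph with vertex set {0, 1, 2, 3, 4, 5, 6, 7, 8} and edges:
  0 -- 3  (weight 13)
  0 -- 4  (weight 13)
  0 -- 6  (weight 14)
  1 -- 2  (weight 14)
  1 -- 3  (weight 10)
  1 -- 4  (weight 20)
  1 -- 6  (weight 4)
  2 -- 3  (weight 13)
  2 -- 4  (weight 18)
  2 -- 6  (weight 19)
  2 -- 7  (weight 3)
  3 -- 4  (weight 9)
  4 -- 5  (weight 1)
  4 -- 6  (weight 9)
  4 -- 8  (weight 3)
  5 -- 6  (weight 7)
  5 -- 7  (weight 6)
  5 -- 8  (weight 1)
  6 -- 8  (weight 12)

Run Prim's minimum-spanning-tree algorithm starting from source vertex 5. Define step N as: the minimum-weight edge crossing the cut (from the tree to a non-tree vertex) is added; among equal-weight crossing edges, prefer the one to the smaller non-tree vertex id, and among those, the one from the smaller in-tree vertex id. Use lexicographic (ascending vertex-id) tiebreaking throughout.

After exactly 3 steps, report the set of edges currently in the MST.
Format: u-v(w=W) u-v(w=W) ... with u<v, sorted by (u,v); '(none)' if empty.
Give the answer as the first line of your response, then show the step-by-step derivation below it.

4-5(w=1) 5-7(w=6) 5-8(w=1)

step 1: add edge 4-5 (w=1); MST = {4-5(w=1)}
step 2: add edge 5-8 (w=1); MST = {4-5(w=1) 5-8(w=1)}
step 3: add edge 5-7 (w=6); MST = {4-5(w=1) 5-7(w=6) 5-8(w=1)}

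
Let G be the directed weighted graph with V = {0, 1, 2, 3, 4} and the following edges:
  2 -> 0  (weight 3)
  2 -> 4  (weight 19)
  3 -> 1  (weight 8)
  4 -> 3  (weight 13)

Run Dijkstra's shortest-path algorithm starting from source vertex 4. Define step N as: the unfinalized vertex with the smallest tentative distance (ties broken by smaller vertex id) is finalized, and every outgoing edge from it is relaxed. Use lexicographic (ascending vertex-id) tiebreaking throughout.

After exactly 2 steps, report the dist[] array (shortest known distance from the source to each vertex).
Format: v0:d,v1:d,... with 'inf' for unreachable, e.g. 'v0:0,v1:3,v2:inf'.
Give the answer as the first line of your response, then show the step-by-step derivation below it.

v0:inf,v1:21,v2:inf,v3:13,v4:0

step 1: dist = v0:inf,v1:inf,v2:inf,v3:13,v4:0
step 2: dist = v0:inf,v1:21,v2:inf,v3:13,v4:0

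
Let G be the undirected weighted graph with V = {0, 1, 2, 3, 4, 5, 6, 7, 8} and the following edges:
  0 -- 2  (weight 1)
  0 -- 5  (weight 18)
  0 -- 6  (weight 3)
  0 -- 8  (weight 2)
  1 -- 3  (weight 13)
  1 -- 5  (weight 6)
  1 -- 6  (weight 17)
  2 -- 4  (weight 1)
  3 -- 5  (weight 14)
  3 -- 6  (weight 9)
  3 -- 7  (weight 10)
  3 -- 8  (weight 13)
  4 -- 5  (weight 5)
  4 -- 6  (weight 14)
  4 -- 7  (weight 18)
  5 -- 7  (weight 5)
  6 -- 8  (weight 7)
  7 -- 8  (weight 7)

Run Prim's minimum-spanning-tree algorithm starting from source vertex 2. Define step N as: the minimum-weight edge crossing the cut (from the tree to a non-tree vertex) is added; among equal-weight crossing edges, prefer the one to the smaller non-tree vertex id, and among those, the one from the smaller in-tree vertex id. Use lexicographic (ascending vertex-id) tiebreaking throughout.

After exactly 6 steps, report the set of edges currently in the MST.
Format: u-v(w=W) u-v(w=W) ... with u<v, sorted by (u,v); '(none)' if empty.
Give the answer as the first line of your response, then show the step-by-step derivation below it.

0-2(w=1) 0-6(w=3) 0-8(w=2) 2-4(w=1) 4-5(w=5) 5-7(w=5)

step 1: add edge 0-2 (w=1); MST = {0-2(w=1)}
step 2: add edge 2-4 (w=1); MST = {0-2(w=1) 2-4(w=1)}
step 3: add edge 0-8 (w=2); MST = {0-2(w=1) 0-8(w=2) 2-4(w=1)}
step 4: add edge 0-6 (w=3); MST = {0-2(w=1) 0-6(w=3) 0-8(w=2) 2-4(w=1)}
step 5: add edge 4-5 (w=5); MST = {0-2(w=1) 0-6(w=3) 0-8(w=2) 2-4(w=1) 4-5(w=5)}
step 6: add edge 5-7 (w=5); MST = {0-2(w=1) 0-6(w=3) 0-8(w=2) 2-4(w=1) 4-5(w=5) 5-7(w=5)}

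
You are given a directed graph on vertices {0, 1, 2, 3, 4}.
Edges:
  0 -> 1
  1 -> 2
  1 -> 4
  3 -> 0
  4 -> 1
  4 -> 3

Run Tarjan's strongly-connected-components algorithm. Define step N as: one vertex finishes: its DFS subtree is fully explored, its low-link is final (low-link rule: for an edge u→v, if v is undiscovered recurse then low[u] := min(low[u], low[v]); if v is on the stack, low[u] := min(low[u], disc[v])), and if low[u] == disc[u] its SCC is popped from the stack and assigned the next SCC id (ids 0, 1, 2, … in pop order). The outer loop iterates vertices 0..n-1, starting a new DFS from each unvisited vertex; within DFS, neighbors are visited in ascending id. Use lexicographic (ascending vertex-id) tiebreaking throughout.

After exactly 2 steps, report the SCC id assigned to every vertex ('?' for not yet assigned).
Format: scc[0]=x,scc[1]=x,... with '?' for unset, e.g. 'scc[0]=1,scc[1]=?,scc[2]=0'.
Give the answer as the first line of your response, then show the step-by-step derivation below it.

scc[0]=?,scc[1]=?,scc[2]=0,scc[3]=?,scc[4]=?

step 1: low=(low[0]=0,low[1]=1,low[2]=2,low[3]=?,low[4]=?); scc=(scc[0]=?,scc[1]=?,scc[2]=0,scc[3]=?,scc[4]=?)
step 2: low=(low[0]=0,low[1]=1,low[2]=2,low[3]=0,low[4]=1); scc=(scc[0]=?,scc[1]=?,scc[2]=0,scc[3]=?,scc[4]=?)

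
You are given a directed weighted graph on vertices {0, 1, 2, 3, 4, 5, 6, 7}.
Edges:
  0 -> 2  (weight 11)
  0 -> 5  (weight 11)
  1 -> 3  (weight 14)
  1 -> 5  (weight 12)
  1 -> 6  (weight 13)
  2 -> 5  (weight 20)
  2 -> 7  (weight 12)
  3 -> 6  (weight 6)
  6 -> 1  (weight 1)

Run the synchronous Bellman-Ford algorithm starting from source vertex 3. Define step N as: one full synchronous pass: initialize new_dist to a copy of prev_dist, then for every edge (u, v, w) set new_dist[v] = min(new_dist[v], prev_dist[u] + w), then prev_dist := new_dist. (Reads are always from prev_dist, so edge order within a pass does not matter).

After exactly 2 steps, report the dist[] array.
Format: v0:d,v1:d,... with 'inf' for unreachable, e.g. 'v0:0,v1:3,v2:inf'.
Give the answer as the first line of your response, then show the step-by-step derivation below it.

v0:inf,v1:7,v2:inf,v3:0,v4:inf,v5:inf,v6:6,v7:inf

step 1: dist = v0:inf,v1:inf,v2:inf,v3:0,v4:inf,v5:inf,v6:6,v7:inf
step 2: dist = v0:inf,v1:7,v2:inf,v3:0,v4:inf,v5:inf,v6:6,v7:inf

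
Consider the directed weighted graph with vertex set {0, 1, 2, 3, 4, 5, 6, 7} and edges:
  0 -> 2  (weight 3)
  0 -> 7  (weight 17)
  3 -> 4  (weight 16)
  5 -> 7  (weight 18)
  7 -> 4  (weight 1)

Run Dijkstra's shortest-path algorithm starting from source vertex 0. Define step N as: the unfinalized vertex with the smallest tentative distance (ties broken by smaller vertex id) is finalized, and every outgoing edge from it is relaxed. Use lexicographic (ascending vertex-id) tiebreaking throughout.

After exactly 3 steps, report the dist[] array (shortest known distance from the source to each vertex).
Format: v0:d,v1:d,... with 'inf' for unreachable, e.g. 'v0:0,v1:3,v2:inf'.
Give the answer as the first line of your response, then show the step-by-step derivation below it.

v0:0,v1:inf,v2:3,v3:inf,v4:18,v5:inf,v6:inf,v7:17

step 1: dist = v0:0,v1:inf,v2:3,v3:inf,v4:inf,v5:inf,v6:inf,v7:17
step 2: dist = v0:0,v1:inf,v2:3,v3:inf,v4:inf,v5:inf,v6:inf,v7:17
step 3: dist = v0:0,v1:inf,v2:3,v3:inf,v4:18,v5:inf,v6:inf,v7:17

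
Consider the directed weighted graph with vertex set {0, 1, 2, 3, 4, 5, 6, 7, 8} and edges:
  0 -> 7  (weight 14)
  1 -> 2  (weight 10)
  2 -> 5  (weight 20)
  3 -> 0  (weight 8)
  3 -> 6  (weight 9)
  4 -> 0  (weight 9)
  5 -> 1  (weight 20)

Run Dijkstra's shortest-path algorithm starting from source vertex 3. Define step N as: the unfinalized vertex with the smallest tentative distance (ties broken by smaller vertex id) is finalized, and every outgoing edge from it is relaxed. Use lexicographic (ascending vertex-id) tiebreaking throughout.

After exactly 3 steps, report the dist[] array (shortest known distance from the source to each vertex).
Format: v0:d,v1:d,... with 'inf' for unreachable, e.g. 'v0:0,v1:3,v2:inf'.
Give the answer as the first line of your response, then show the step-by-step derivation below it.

v0:8,v1:inf,v2:inf,v3:0,v4:inf,v5:inf,v6:9,v7:22,v8:inf

step 1: dist = v0:8,v1:inf,v2:inf,v3:0,v4:inf,v5:inf,v6:9,v7:inf,v8:inf
step 2: dist = v0:8,v1:inf,v2:inf,v3:0,v4:inf,v5:inf,v6:9,v7:22,v8:inf
step 3: dist = v0:8,v1:inf,v2:inf,v3:0,v4:inf,v5:inf,v6:9,v7:22,v8:inf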